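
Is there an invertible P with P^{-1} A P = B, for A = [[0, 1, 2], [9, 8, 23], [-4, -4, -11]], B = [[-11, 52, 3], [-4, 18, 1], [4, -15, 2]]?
No.

trace(A) = -3 but trace(B) = 9. The trace is a similarity invariant, so A and B are not similar.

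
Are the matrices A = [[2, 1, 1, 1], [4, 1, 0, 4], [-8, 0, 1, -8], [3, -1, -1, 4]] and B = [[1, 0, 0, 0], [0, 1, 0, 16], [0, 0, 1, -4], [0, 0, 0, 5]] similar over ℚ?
No.

Both have characteristic polynomial (x - 5)(x - 1)^3, but the minimal polynomial of A is (x - 5)(x - 1)^2 while the minimal polynomial of B is (x - 5)(x - 1). The minimal polynomial is a similarity invariant, so A and B are not similar.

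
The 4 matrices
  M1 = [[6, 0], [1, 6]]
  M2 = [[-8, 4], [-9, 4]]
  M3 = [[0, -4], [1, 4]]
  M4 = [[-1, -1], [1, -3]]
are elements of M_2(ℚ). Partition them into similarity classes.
Characteristic polynomials: χ_{M1} = (x - 6)^2, χ_{M2} = (x + 2)^2, χ_{M3} = (x - 2)^2, χ_{M4} = (x + 2)^2.

{M1}: invariant factors (x - 6)^2.

{M2, M4}: invariant factors (x + 2)^2.

{M3}: invariant factors (x - 2)^2.

Matrices are similar if and only if their invariant-factor lists agree; the partition into similarity classes is {M1}, {M2, M4}, {M3}.

3 classes: {M1}, {M2, M4}, {M3}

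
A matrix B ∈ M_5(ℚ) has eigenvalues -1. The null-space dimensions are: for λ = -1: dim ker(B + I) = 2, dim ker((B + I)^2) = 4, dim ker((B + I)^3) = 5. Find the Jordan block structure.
λ = -1: successive nullity increments [2, 2, 1] count blocks of size ≥ k; block sizes are [3, 2].

Jordan blocks: (-1, 3), (-1, 2)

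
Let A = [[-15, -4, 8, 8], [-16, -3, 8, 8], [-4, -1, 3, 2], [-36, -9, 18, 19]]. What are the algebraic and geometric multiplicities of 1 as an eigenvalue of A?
algebraic multiplicity 4, geometric multiplicity 3

The characteristic polynomial is (x - 1)^4, so the factor x - 1 appears with exponent 4: the algebraic multiplicity is 4.

rank(A - I) = 1, so the eigenspace has dimension 4 - 1 = 3: the geometric multiplicity is 3.

Since 3 < 4, A is not diagonalizable.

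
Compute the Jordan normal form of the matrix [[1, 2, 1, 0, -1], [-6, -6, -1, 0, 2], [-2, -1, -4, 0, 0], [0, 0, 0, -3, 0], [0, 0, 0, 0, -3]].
The characteristic polynomial is det(xI - A) = (x + 3)^5, so the eigenvalues are -3 (algebraic multiplicity 5).

For λ = -3: rank(A + 3I) = 2, rank((A + 3I)^2) = 1, rank((A + 3I)^3) = 0. The eigenspace has dimension 5 - 2 = 3, so there are 3 Jordan blocks; the rank sequence gives block sizes [3, 1, 1].

Assembling the blocks gives the Jordan form J above.

J = [[-3, 1, 0, 0, 0], [0, -3, 1, 0, 0], [0, 0, -3, 0, 0], [0, 0, 0, -3, 0], [0, 0, 0, 0, -3]]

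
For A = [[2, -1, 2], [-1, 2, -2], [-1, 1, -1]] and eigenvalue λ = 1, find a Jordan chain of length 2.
We seek v_1 ∈ ker((A - I)^2) \ ker(A - I), then set v_{i+1} = (A - I) v_i.

One such chain is v_1 = [[0, 1, 0]]^T, v_2 = [[-1, 1, 1]]^T. Check: (A - I) v_2 = [[0, 0, 0]]^T = 0.

v_1 = [[0, 1, 0]]^T, v_2 = [[-1, 1, 1]]^T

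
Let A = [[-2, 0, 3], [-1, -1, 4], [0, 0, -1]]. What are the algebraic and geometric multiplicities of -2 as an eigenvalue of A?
algebraic multiplicity 1, geometric multiplicity 1

The characteristic polynomial is (x + 1)^2(x + 2), so the factor x + 2 appears with exponent 1: the algebraic multiplicity is 1.

rank(A + 2I) = 2, so the eigenspace has dimension 3 - 2 = 1: the geometric multiplicity is 1.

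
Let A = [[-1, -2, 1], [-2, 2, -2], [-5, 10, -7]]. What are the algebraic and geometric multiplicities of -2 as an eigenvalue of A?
algebraic multiplicity 3, geometric multiplicity 2

The characteristic polynomial is (x + 2)^3, so the factor x + 2 appears with exponent 3: the algebraic multiplicity is 3.

rank(A + 2I) = 1, so the eigenspace has dimension 3 - 1 = 2: the geometric multiplicity is 2.

Since 2 < 3, A is not diagonalizable.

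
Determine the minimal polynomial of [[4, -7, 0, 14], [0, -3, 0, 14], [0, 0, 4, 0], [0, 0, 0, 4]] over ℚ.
The characteristic polynomial factors as (x - 4)^3(x + 3). The minimal polynomial is ∏(x - λ)^{k_λ} where k_λ is the size of the largest Jordan block at λ.

For λ = -3: rank(A + 3I) = 3, and the largest Jordan block has size 1 (the smallest k with rank((A + 3I)^k) = rank((A + 3I)^(k+1))).
For λ = 4: rank(A - 4I) = 1, and the largest Jordan block has size 1 (the smallest k with rank((A - 4I)^k) = rank((A - 4I)^(k+1))).

So m_A(x) = (x - 4)(x + 3).

m_A(x) = (x - 4)(x + 3)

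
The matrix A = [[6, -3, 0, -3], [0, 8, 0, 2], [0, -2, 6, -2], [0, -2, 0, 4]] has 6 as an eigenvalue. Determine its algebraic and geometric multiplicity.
algebraic multiplicity 4, geometric multiplicity 3

The characteristic polynomial is (x - 6)^4, so the factor x - 6 appears with exponent 4: the algebraic multiplicity is 4.

rank(A - 6I) = 1, so the eigenspace has dimension 4 - 1 = 3: the geometric multiplicity is 3.

Since 3 < 4, A is not diagonalizable.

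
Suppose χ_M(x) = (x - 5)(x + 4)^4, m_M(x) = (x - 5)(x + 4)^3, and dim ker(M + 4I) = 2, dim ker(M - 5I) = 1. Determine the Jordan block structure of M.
λ = -4: algebraic multiplicity 4 (exponent in χ_M), largest block size 3 (exponent in m_M), 2 blocks (geometric multiplicity). These force block sizes [3, 1].
λ = 5: algebraic multiplicity 1 (exponent in χ_M), largest block size 1 (exponent in m_M), 1 block (geometric multiplicity). This forces block sizes [1].

Jordan blocks: (-4, 3), (-4, 1), (5, 1)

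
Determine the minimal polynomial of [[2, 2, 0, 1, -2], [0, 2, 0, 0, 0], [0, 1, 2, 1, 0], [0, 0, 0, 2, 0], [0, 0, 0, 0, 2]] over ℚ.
m_A(x) = (x - 2)^2

The characteristic polynomial factors as (x - 2)^5. The minimal polynomial is ∏(x - λ)^{k_λ} where k_λ is the size of the largest Jordan block at λ.

For λ = 2: rank(A - 2I) = 2, and the largest Jordan block has size 2 (the smallest k with rank((A - 2I)^k) = rank((A - 2I)^(k+1))).

So m_A(x) = (x - 2)^2.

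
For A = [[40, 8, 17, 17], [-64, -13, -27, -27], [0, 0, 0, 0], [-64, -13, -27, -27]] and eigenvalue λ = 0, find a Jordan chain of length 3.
v_1 = [[2, -4, 1, -4]]^T, v_2 = [[-3, 5, 0, 5]]^T, v_3 = [[5, -8, 0, -8]]^T

We seek v_1 ∈ ker(A^3) \ ker(A^2), then set v_{i+1} = A v_i.

One such chain is v_1 = [[2, -4, 1, -4]]^T, v_2 = [[-3, 5, 0, 5]]^T, v_3 = [[5, -8, 0, -8]]^T. Check: A v_3 = [[0, 0, 0, 0]]^T = 0.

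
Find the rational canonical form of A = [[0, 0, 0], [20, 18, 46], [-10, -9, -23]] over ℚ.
R = [[0, 0, 0], [0, 0, 0], [0, 1, -5]]

The invariant factors of A (the non-unit diagonal entries of the Smith normal form of xI - A over ℚ[x]) are x, x(x + 5), each dividing the next. The characteristic polynomial is their product, x^2(x + 5).

The rational canonical form is the block-diagonal matrix of companion matrices C(f_i):
R = [[0, 0, 0], [0, 0, 0], [0, 1, -5]].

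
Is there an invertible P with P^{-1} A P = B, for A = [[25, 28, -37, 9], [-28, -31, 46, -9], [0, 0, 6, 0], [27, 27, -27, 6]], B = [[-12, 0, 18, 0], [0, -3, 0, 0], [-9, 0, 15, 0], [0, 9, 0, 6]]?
Both have characteristic polynomial (x - 6)^2(x + 3)^2, but the minimal polynomial of A is (x - 6)(x + 3)^2 while the minimal polynomial of B is (x - 6)(x + 3). The minimal polynomial is a similarity invariant, so A and B are not similar.

No.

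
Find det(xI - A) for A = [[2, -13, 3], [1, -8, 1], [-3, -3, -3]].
xI - A = [[x - 2, 13, -3], [-1, x + 8, -1], [3, 3, x + 3]].

Expanding det(xI - A) along the first row:
det(xI - A) = + (x - 2)·det([[x + 8, -1], [3, x + 3]]) - (13)·det([[-1, -1], [3, x + 3]]) + (-3)·det([[-1, x + 8], [3, 3]]).

Evaluating gives χ_A(x) = x^3 + 9x^2 + 27x + 27 = (x + 3)^3.

χ_A(x) = (x + 3)^3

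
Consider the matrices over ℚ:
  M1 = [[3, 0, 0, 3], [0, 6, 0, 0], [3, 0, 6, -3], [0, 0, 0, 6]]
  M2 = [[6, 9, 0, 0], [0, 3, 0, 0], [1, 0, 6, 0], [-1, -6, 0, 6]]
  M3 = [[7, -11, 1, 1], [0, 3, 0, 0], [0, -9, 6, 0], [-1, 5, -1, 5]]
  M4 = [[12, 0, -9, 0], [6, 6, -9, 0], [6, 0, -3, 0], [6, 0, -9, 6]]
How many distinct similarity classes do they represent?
Characteristic polynomials: χ_{M1} = (x - 6)^3(x - 3), χ_{M2} = (x - 6)^3(x - 3), χ_{M3} = (x - 6)^3(x - 3), χ_{M4} = (x - 6)^3(x - 3).

{M1, M4}: invariant factors x - 6, x - 6, (x - 6)(x - 3).

{M2, M3}: invariant factors x - 6, (x - 6)^2(x - 3).

Matrices are similar if and only if their invariant-factor lists agree; the partition into similarity classes is {M1, M4}, {M2, M3}.

2 classes: {M1, M4}, {M2, M3}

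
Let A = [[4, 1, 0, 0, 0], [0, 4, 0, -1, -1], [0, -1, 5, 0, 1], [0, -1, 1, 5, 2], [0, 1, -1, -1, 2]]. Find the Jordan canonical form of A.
The characteristic polynomial is det(xI - A) = (x - 4)^5, so the eigenvalues are 4 (algebraic multiplicity 5).

For λ = 4: rank(A - 4I) = 3, rank((A - 4I)^2) = 1, rank((A - 4I)^3) = 0. The eigenspace has dimension 5 - 3 = 2, so there are 2 Jordan blocks; the rank sequence gives block sizes [3, 2].

Assembling the blocks gives the Jordan form J above.

J = [[4, 1, 0, 0, 0], [0, 4, 1, 0, 0], [0, 0, 4, 0, 0], [0, 0, 0, 4, 1], [0, 0, 0, 0, 4]]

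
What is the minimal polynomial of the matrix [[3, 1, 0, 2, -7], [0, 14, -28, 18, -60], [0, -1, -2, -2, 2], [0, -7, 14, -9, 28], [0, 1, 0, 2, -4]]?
m_A(x) = (x - 5)(x - 3)(x + 2)^2

The characteristic polynomial factors as (x - 5)(x - 3)(x + 2)^3. The minimal polynomial is ∏(x - λ)^{k_λ} where k_λ is the size of the largest Jordan block at λ.

For λ = -2: rank(A + 2I) = 3, and the largest Jordan block has size 2 (the smallest k with rank((A + 2I)^k) = rank((A + 2I)^(k+1))).
For λ = 3: rank(A - 3I) = 4, and the largest Jordan block has size 1 (the smallest k with rank((A - 3I)^k) = rank((A - 3I)^(k+1))).
For λ = 5: rank(A - 5I) = 4, and the largest Jordan block has size 1 (the smallest k with rank((A - 5I)^k) = rank((A - 5I)^(k+1))).

So m_A(x) = (x - 5)(x - 3)(x + 2)^2.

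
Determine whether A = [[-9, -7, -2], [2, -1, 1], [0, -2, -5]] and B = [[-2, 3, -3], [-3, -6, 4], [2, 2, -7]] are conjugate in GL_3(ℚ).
Yes.

Two matrices over a field are similar if and only if they have the same invariant factors.

Both A and B have characteristic polynomial (x + 5)^3 and minimal polynomial (x + 5)^3. Computing further, both have invariant factors (x + 5)^3. Hence A and B are similar.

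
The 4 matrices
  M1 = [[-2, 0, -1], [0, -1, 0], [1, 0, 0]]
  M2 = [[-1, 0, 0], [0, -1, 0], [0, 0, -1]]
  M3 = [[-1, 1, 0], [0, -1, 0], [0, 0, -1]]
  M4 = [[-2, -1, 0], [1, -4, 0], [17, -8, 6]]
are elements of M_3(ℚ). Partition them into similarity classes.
3 classes: {M1, M3}, {M2}, {M4}

Characteristic polynomials: χ_{M1} = (x + 1)^3, χ_{M2} = (x + 1)^3, χ_{M3} = (x + 1)^3, χ_{M4} = (x - 6)(x + 3)^2.

{M1, M3}: invariant factors x + 1, (x + 1)^2.

{M2}: invariant factors x + 1, x + 1, x + 1.

{M4}: invariant factors (x - 6)(x + 3)^2.

Matrices are similar if and only if their invariant-factor lists agree; the partition into similarity classes is {M1, M3}, {M2}, {M4}.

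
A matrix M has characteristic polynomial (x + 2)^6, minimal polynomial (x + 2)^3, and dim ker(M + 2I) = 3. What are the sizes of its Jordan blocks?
λ = -2: algebraic multiplicity 6 (exponent in χ_M), largest block size 3 (exponent in m_M), 3 blocks (geometric multiplicity). These force block sizes [3, 2, 1].

Jordan blocks: (-2, 3), (-2, 2), (-2, 1)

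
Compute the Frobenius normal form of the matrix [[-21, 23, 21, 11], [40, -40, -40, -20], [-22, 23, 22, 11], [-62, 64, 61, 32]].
The invariant factors of A (the non-unit diagonal entries of the Smith normal form of xI - A over ℚ[x]) are x - 1, (x - 1)(x + 4)(x + 5), each dividing the next. The characteristic polynomial is their product, (x - 1)^2(x + 4)(x + 5).

The rational canonical form is the block-diagonal matrix of companion matrices C(f_i):
R = [[1, 0, 0, 0], [0, 0, 0, 20], [0, 1, 0, -11], [0, 0, 1, -8]].

R = [[1, 0, 0, 0], [0, 0, 0, 20], [0, 1, 0, -11], [0, 0, 1, -8]]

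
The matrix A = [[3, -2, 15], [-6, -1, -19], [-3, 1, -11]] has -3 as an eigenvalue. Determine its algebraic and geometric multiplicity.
algebraic multiplicity 3, geometric multiplicity 1

The characteristic polynomial is (x + 3)^3, so the factor x + 3 appears with exponent 3: the algebraic multiplicity is 3.

rank(A + 3I) = 2, so the eigenspace has dimension 3 - 2 = 1: the geometric multiplicity is 1.

Since 1 < 3, A is not diagonalizable.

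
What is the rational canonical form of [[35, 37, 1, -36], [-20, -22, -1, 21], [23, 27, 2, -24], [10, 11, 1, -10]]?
R = [[0, 0, 0, -15], [1, 0, 0, 18], [0, 1, 0, -3], [0, 0, 1, 5]]

The invariant factors of A (the non-unit diagonal entries of the Smith normal form of xI - A over ℚ[x]) are (x - 5)(x^3 + 3x - 3), each dividing the next. The characteristic polynomial is their product, (x - 5)(x^3 + 3x - 3).

The rational canonical form is the block-diagonal matrix of companion matrices C(f_i):
R = [[0, 0, 0, -15], [1, 0, 0, 18], [0, 1, 0, -3], [0, 0, 1, 5]].

Note the characteristic polynomial does not split into linear factors over ℚ, so A has no Jordan form over ℚ; the rational canonical form exists over any field.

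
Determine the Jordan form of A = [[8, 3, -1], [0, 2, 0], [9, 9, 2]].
J = [[2, 0, 0], [0, 5, 1], [0, 0, 5]]

The characteristic polynomial is det(xI - A) = (x - 5)^2(x - 2), so the eigenvalues are 2 (algebraic multiplicity 1), 5 (algebraic multiplicity 2).

For λ = 2: algebraic multiplicity 1 gives one 1×1 block.

For λ = 5: rank(A - 5I) = 2, rank((A - 5I)^2) = 1. The eigenspace has dimension 3 - 2 = 1, so there is 1 Jordan block; the rank sequence gives block sizes [2].

Assembling the blocks gives the Jordan form J above.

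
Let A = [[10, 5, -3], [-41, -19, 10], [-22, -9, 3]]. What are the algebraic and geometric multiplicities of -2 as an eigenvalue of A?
algebraic multiplicity 3, geometric multiplicity 1

The characteristic polynomial is (x + 2)^3, so the factor x + 2 appears with exponent 3: the algebraic multiplicity is 3.

rank(A + 2I) = 2, so the eigenspace has dimension 3 - 2 = 1: the geometric multiplicity is 1.

Since 1 < 3, A is not diagonalizable.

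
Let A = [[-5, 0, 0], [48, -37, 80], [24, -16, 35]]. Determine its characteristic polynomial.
χ_A(x) = (x - 3)(x + 5)^2

xI - A = [[x + 5, 0, 0], [-48, x + 37, -80], [-24, 16, x - 35]].

Expanding det(xI - A) along the first row:
det(xI - A) = + (x + 5)·det([[x + 37, -80], [16, x - 35]]) - (0)·det([[-48, -80], [-24, x - 35]]) + (0)·det([[-48, x + 37], [-24, 16]]).

Evaluating gives χ_A(x) = x^3 + 7x^2 - 5x - 75 = (x - 3)(x + 5)^2.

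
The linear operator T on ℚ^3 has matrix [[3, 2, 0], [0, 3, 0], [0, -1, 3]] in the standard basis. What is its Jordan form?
The characteristic polynomial is det(xI - A) = (x - 3)^3, so the eigenvalues are 3 (algebraic multiplicity 3).

For λ = 3: rank(A - 3I) = 1, rank((A - 3I)^2) = 0. The eigenspace has dimension 3 - 1 = 2, so there are 2 Jordan blocks; the rank sequence gives block sizes [2, 1].

Assembling the blocks gives the Jordan form J above.

J = [[3, 1, 0], [0, 3, 0], [0, 0, 3]]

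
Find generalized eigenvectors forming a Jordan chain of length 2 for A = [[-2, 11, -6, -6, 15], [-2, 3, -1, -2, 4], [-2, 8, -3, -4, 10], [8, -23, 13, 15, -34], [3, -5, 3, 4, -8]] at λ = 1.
We seek v_1 ∈ ker((A - I)^2) \ ker(A - I), then set v_{i+1} = (A - I) v_i.

One such chain is v_1 = [[-1, 0, 0, 1, 0]]^T, v_2 = [[-3, 0, -2, 6, 1]]^T. Check: (A - I) v_2 = [[0, 0, 0, 0, 0]]^T = 0.

v_1 = [[-1, 0, 0, 1, 0]]^T, v_2 = [[-3, 0, -2, 6, 1]]^T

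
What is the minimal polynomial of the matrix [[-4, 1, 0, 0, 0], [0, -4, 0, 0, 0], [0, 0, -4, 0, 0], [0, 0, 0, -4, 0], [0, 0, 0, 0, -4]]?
m_A(x) = (x + 4)^2

The characteristic polynomial factors as (x + 4)^5. The minimal polynomial is ∏(x - λ)^{k_λ} where k_λ is the size of the largest Jordan block at λ.

For λ = -4: rank(A + 4I) = 1, and the largest Jordan block has size 2 (the smallest k with rank((A + 4I)^k) = rank((A + 4I)^(k+1))).

So m_A(x) = (x + 4)^2.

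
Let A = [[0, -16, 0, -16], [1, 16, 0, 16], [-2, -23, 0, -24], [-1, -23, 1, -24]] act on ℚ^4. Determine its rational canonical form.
R = [[0, 0, 0, -16], [1, 0, 0, 32], [0, 1, 0, -8], [0, 0, 1, -8]]

The invariant factors of A (the non-unit diagonal entries of the Smith normal form of xI - A over ℚ[x]) are (x^2 + 4x - 4)^2, each dividing the next. The characteristic polynomial is their product, (x^2 + 4x - 4)^2.

The rational canonical form is the block-diagonal matrix of companion matrices C(f_i):
R = [[0, 0, 0, -16], [1, 0, 0, 32], [0, 1, 0, -8], [0, 0, 1, -8]].

Note the characteristic polynomial does not split into linear factors over ℚ, so A has no Jordan form over ℚ; the rational canonical form exists over any field.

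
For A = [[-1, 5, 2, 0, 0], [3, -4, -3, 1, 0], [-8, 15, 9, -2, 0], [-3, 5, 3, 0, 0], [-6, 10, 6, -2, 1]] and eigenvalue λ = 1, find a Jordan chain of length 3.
v_1 = [[-1, 1, -4, -3, -2]]^T, v_2 = [[-1, 1, -3, -1, -2]]^T, v_3 = [[1, 0, 1, 0, 0]]^T

We seek v_1 ∈ ker((A - I)^3) \ ker((A - I)^2), then set v_{i+1} = (A - I) v_i.

One such chain is v_1 = [[-1, 1, -4, -3, -2]]^T, v_2 = [[-1, 1, -3, -1, -2]]^T, v_3 = [[1, 0, 1, 0, 0]]^T. Check: (A - I) v_3 = [[0, 0, 0, 0, 0]]^T = 0.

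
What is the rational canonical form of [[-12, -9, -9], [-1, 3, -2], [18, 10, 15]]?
R = [[0, 0, -15], [1, 0, -2], [0, 1, 6]]

The invariant factors of A (the non-unit diagonal entries of the Smith normal form of xI - A over ℚ[x]) are (x - 5)(x^2 - x - 3), each dividing the next. The characteristic polynomial is their product, (x - 5)(x^2 - x - 3).

The rational canonical form is the block-diagonal matrix of companion matrices C(f_i):
R = [[0, 0, -15], [1, 0, -2], [0, 1, 6]].

Note the characteristic polynomial does not split into linear factors over ℚ, so A has no Jordan form over ℚ; the rational canonical form exists over any field.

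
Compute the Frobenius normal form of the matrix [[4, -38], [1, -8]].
The invariant factors of A (the non-unit diagonal entries of the Smith normal form of xI - A over ℚ[x]) are x^2 + 4x + 6, each dividing the next. The characteristic polynomial is their product, x^2 + 4x + 6.

The rational canonical form is the block-diagonal matrix of companion matrices C(f_i):
R = [[0, -6], [1, -4]].

Note the characteristic polynomial does not split into linear factors over ℚ, so A has no Jordan form over ℚ; the rational canonical form exists over any field.

R = [[0, -6], [1, -4]]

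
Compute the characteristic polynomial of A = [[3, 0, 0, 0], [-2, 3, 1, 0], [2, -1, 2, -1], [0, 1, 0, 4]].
χ_A(x) = (x - 3)^4

xI - A = [[x - 3, 0, 0, 0], [2, x - 3, -1, 0], [-2, 1, x - 2, 1], [0, -1, 0, x - 4]].

Expanding det(xI - A) along the first row:
det(xI - A) = + (x - 3)·det([[x - 3, -1, 0], [1, x - 2, 1], [-1, 0, x - 4]]) - (0)·det([[2, -1, 0], [-2, x - 2, 1], [0, 0, x - 4]]) + (0)·det([[2, x - 3, 0], [-2, 1, 1], [0, -1, x - 4]]) - (0)·det([[2, x - 3, -1], [-2, 1, x - 2], [0, -1, 0]]).

Evaluating gives χ_A(x) = x^4 - 12x^3 + 54x^2 - 108x + 81 = (x - 3)^4.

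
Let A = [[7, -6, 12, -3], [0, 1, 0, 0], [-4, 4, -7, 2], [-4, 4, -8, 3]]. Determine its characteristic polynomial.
χ_A(x) = (x - 1)^4

xI - A = [[x - 7, 6, -12, 3], [0, x - 1, 0, 0], [4, -4, x + 7, -2], [4, -4, 8, x - 3]].

Expanding det(xI - A) along the first row:
det(xI - A) = + (x - 7)·det([[x - 1, 0, 0], [-4, x + 7, -2], [-4, 8, x - 3]]) - (6)·det([[0, 0, 0], [4, x + 7, -2], [4, 8, x - 3]]) + (-12)·det([[0, x - 1, 0], [4, -4, -2], [4, -4, x - 3]]) - (3)·det([[0, x - 1, 0], [4, -4, x + 7], [4, -4, 8]]).

Evaluating gives χ_A(x) = x^4 - 4x^3 + 6x^2 - 4x + 1 = (x - 1)^4.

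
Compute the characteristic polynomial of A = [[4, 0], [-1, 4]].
xI - A = [[x - 4, 0], [1, x - 4]].

Expanding det(xI - A) along the first row:
det(xI - A) = + (x - 4)·det([[x - 4]]) - (0)·det([[1]]).

Evaluating gives χ_A(x) = x^2 - 8x + 16 = (x - 4)^2.

χ_A(x) = (x - 4)^2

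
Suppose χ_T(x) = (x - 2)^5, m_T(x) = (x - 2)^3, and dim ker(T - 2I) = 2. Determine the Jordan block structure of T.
Jordan blocks: (2, 3), (2, 2)

λ = 2: algebraic multiplicity 5 (exponent in χ_T), largest block size 3 (exponent in m_T), 2 blocks (geometric multiplicity). These force block sizes [3, 2].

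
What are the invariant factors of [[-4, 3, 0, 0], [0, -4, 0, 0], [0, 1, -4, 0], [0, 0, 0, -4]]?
The Jordan structure of A has elementary divisors (x + 4)^2, (x + 4), (x + 4). Arranging the block sizes at each eigenvalue in decreasing order and taking row products gives the invariant factors.

Invariant factors (smallest first, each dividing the next): x + 4, x + 4, (x + 4)^2.

Check: the last factor (x + 4)^2 is the minimal polynomial, and the product (x + 4)^4 is the characteristic polynomial.

x + 4, x + 4, (x + 4)^2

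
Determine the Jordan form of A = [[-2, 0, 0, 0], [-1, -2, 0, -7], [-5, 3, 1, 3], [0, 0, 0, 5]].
The characteristic polynomial is det(xI - A) = (x - 5)(x - 1)(x + 2)^2, so the eigenvalues are -2 (algebraic multiplicity 2), 1 (algebraic multiplicity 1), 5 (algebraic multiplicity 1).

For λ = -2: rank(A + 2I) = 3, rank((A + 2I)^2) = 2. The eigenspace has dimension 4 - 3 = 1, so there is 1 Jordan block; the rank sequence gives block sizes [2].

For λ = 1: algebraic multiplicity 1 gives one 1×1 block.

For λ = 5: algebraic multiplicity 1 gives one 1×1 block.

Assembling the blocks gives the Jordan form J above.

J = [[-2, 1, 0, 0], [0, -2, 0, 0], [0, 0, 1, 0], [0, 0, 0, 5]]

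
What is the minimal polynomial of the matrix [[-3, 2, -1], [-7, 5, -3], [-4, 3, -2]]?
The characteristic polynomial factors as x^3. The minimal polynomial is ∏(x - λ)^{k_λ} where k_λ is the size of the largest Jordan block at λ.

For λ = 0: rank(A) = 2, and the largest Jordan block has size 3 (the smallest k with rank(A^k) = rank(A^(k+1))).

So m_A(x) = x^3.

m_A(x) = x^3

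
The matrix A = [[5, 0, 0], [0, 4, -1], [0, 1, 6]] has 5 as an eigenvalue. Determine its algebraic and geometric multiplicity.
algebraic multiplicity 3, geometric multiplicity 2

The characteristic polynomial is (x - 5)^3, so the factor x - 5 appears with exponent 3: the algebraic multiplicity is 3.

rank(A - 5I) = 1, so the eigenspace has dimension 3 - 1 = 2: the geometric multiplicity is 2.

Since 2 < 3, A is not diagonalizable.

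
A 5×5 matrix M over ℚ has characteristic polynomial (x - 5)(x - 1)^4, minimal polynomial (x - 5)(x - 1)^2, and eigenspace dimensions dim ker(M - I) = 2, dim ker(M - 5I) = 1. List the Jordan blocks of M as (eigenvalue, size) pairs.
λ = 1: algebraic multiplicity 4 (exponent in χ_M), largest block size 2 (exponent in m_M), 2 blocks (geometric multiplicity). These force block sizes [2, 2].
λ = 5: algebraic multiplicity 1 (exponent in χ_M), largest block size 1 (exponent in m_M), 1 block (geometric multiplicity). This forces block sizes [1].

Jordan blocks: (1, 2), (1, 2), (5, 1)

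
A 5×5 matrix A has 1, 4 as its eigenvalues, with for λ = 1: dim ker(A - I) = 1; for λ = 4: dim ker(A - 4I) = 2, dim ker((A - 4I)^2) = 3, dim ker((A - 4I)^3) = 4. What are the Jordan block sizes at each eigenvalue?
λ = 1: successive nullity increments [1] count blocks of size ≥ k; block sizes are [1].
λ = 4: successive nullity increments [2, 1, 1] count blocks of size ≥ k; block sizes are [3, 1].

Jordan blocks: (1, 1), (4, 3), (4, 1)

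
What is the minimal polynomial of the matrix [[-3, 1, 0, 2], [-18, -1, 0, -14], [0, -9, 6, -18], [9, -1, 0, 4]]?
The characteristic polynomial factors as (x - 6)^2(x + 3)^2. The minimal polynomial is ∏(x - λ)^{k_λ} where k_λ is the size of the largest Jordan block at λ.

For λ = -3: rank(A + 3I) = 3, and the largest Jordan block has size 2 (the smallest k with rank((A + 3I)^k) = rank((A + 3I)^(k+1))).
For λ = 6: rank(A - 6I) = 2, and the largest Jordan block has size 1 (the smallest k with rank((A - 6I)^k) = rank((A - 6I)^(k+1))).

So m_A(x) = (x - 6)(x + 3)^2.

m_A(x) = (x - 6)(x + 3)^2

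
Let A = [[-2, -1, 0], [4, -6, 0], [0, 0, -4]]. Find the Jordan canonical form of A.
The characteristic polynomial is det(xI - A) = (x + 4)^3, so the eigenvalues are -4 (algebraic multiplicity 3).

For λ = -4: rank(A + 4I) = 1, rank((A + 4I)^2) = 0. The eigenspace has dimension 3 - 1 = 2, so there are 2 Jordan blocks; the rank sequence gives block sizes [2, 1].

Assembling the blocks gives the Jordan form J above.

J = [[-4, 1, 0], [0, -4, 0], [0, 0, -4]]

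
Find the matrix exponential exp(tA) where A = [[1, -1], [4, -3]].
e^{tA} = [[(2*t + 1)*e^{-t}, -t*e^{-t}], [4*t*e^{-t}, (1 - 2*t)*e^{-t}]]

A has Jordan form J = [[-1, 1], [0, -1]] with A = PJP^{-1}, so e^{tA} = P e^{tJ} P^{-1}.

For a Jordan block J_k(λ), e^{tJ_k(λ)} = e^{λt} · (I + tN + t^2 N^2/2! + ... + t^{k-1} N^{k-1}/(k-1)!) where N is the nilpotent superdiagonal part.

Assembling the blocks and conjugating back gives the entries of e^{tA} as shown above.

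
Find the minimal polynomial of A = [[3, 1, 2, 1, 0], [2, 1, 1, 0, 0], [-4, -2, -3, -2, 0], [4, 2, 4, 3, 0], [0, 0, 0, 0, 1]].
m_A(x) = (x - 1)^3

The characteristic polynomial factors as (x - 1)^5. The minimal polynomial is ∏(x - λ)^{k_λ} where k_λ is the size of the largest Jordan block at λ.

For λ = 1: rank(A - I) = 2, and the largest Jordan block has size 3 (the smallest k with rank((A - I)^k) = rank((A - I)^(k+1))).

So m_A(x) = (x - 1)^3.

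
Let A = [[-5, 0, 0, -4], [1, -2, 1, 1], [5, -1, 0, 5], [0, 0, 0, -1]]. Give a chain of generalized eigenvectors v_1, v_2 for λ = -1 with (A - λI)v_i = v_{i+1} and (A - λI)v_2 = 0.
v_1 = [[1, -1, 0, -1]]^T, v_2 = [[0, 1, 1, 0]]^T

We seek v_1 ∈ ker((A + I)^2) \ ker(A + I), then set v_{i+1} = (A + I) v_i.

One such chain is v_1 = [[1, -1, 0, -1]]^T, v_2 = [[0, 1, 1, 0]]^T. Check: (A + I) v_2 = [[0, 0, 0, 0]]^T = 0.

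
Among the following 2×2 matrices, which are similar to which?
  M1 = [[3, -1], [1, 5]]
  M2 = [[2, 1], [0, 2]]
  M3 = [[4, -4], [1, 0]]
2 classes: {M1}, {M2, M3}

Characteristic polynomials: χ_{M1} = (x - 4)^2, χ_{M2} = (x - 2)^2, χ_{M3} = (x - 2)^2.

{M1}: invariant factors (x - 4)^2.

{M2, M3}: invariant factors (x - 2)^2.

Matrices are similar if and only if their invariant-factor lists agree; the partition into similarity classes is {M1}, {M2, M3}.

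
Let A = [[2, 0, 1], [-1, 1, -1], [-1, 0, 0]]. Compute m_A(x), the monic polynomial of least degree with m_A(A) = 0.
m_A(x) = (x - 1)^2

The characteristic polynomial factors as (x - 1)^3. The minimal polynomial is ∏(x - λ)^{k_λ} where k_λ is the size of the largest Jordan block at λ.

For λ = 1: rank(A - I) = 1, and the largest Jordan block has size 2 (the smallest k with rank((A - I)^k) = rank((A - I)^(k+1))).

So m_A(x) = (x - 1)^2.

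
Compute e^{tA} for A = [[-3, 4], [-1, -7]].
A has Jordan form J = [[-5, 1], [0, -5]] with A = PJP^{-1}, so e^{tA} = P e^{tJ} P^{-1}.

For a Jordan block J_k(λ), e^{tJ_k(λ)} = e^{λt} · (I + tN + t^2 N^2/2! + ... + t^{k-1} N^{k-1}/(k-1)!) where N is the nilpotent superdiagonal part.

Assembling the blocks and conjugating back gives the entries of e^{tA} as shown above.

e^{tA} = [[(2*t + 1)*e^{-5*t}, 4*t*e^{-5*t}], [-t*e^{-5*t}, (1 - 2*t)*e^{-5*t}]]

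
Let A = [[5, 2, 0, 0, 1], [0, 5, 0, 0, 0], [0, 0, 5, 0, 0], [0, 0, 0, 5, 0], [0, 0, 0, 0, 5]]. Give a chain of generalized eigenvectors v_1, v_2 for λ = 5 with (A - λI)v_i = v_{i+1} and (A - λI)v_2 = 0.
v_1 = [[0, 0, 0, 0, 1]]^T, v_2 = [[1, 0, 0, 0, 0]]^T

We seek v_1 ∈ ker((A - 5I)^2) \ ker(A - 5I), then set v_{i+1} = (A - 5I) v_i.

One such chain is v_1 = [[0, 0, 0, 0, 1]]^T, v_2 = [[1, 0, 0, 0, 0]]^T. Check: (A - 5I) v_2 = [[0, 0, 0, 0, 0]]^T = 0.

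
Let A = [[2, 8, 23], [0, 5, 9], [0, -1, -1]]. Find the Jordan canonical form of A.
The characteristic polynomial is det(xI - A) = (x - 2)^3, so the eigenvalues are 2 (algebraic multiplicity 3).

For λ = 2: rank(A - 2I) = 2, rank((A - 2I)^2) = 1, rank((A - 2I)^3) = 0. The eigenspace has dimension 3 - 2 = 1, so there is 1 Jordan block; the rank sequence gives block sizes [3].

Assembling the blocks gives the Jordan form J above.

J = [[2, 1, 0], [0, 2, 1], [0, 0, 2]]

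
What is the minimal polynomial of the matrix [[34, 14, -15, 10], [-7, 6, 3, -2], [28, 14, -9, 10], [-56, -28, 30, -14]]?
m_A(x) = (x - 6)^2(x + 1)

The characteristic polynomial factors as (x - 6)^3(x + 1). The minimal polynomial is ∏(x - λ)^{k_λ} where k_λ is the size of the largest Jordan block at λ.

For λ = -1: rank(A + I) = 3, and the largest Jordan block has size 1 (the smallest k with rank((A + I)^k) = rank((A + I)^(k+1))).
For λ = 6: rank(A - 6I) = 2, and the largest Jordan block has size 2 (the smallest k with rank((A - 6I)^k) = rank((A - 6I)^(k+1))).

So m_A(x) = (x - 6)^2(x + 1).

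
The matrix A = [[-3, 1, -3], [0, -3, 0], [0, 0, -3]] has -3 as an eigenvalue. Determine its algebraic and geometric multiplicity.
The characteristic polynomial is (x + 3)^3, so the factor x + 3 appears with exponent 3: the algebraic multiplicity is 3.

rank(A + 3I) = 1, so the eigenspace has dimension 3 - 1 = 2: the geometric multiplicity is 2.

Since 2 < 3, A is not diagonalizable.

algebraic multiplicity 3, geometric multiplicity 2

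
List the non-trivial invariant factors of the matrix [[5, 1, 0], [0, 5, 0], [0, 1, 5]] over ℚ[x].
x - 5, (x - 5)^2

The Jordan structure of A has elementary divisors (x - 5)^2, (x - 5). Arranging the block sizes at each eigenvalue in decreasing order and taking row products gives the invariant factors.

Invariant factors (smallest first, each dividing the next): x - 5, (x - 5)^2.

Check: the last factor (x - 5)^2 is the minimal polynomial, and the product (x - 5)^3 is the characteristic polynomial.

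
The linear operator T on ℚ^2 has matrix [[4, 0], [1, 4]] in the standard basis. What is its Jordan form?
J = [[4, 1], [0, 4]]

The characteristic polynomial is det(xI - A) = (x - 4)^2, so the eigenvalues are 4 (algebraic multiplicity 2).

For λ = 4: rank(A - 4I) = 1, rank((A - 4I)^2) = 0. The eigenspace has dimension 2 - 1 = 1, so there is 1 Jordan block; the rank sequence gives block sizes [2].

Assembling the blocks gives the Jordan form J above.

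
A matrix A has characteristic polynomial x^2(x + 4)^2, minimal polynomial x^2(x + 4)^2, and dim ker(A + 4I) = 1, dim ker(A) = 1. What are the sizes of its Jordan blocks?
Jordan blocks: (-4, 2), (0, 2)

λ = -4: algebraic multiplicity 2 (exponent in χ_A), largest block size 2 (exponent in m_A), 1 block (geometric multiplicity). This forces block sizes [2].
λ = 0: algebraic multiplicity 2 (exponent in χ_A), largest block size 2 (exponent in m_A), 1 block (geometric multiplicity). This forces block sizes [2].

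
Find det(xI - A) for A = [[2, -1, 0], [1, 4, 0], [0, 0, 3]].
χ_A(x) = (x - 3)^3

xI - A = [[x - 2, 1, 0], [-1, x - 4, 0], [0, 0, x - 3]].

Expanding det(xI - A) along the first row:
det(xI - A) = + (x - 2)·det([[x - 4, 0], [0, x - 3]]) - (1)·det([[-1, 0], [0, x - 3]]) + (0)·det([[-1, x - 4], [0, 0]]).

Evaluating gives χ_A(x) = x^3 - 9x^2 + 27x - 27 = (x - 3)^3.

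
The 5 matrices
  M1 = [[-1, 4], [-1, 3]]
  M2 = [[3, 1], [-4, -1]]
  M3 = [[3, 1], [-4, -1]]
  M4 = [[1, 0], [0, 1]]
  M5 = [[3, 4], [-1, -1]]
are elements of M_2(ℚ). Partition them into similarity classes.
2 classes: {M1, M2, M3, M5}, {M4}

Characteristic polynomials: χ_{M1} = (x - 1)^2, χ_{M2} = (x - 1)^2, χ_{M3} = (x - 1)^2, χ_{M4} = (x - 1)^2, χ_{M5} = (x - 1)^2.

{M1, M2, M3, M5}: invariant factors (x - 1)^2.

{M4}: invariant factors x - 1, x - 1.

Matrices are similar if and only if their invariant-factor lists agree; the partition into similarity classes is {M1, M2, M3, M5}, {M4}.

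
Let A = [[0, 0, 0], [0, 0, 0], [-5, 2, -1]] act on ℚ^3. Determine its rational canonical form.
The invariant factors of A (the non-unit diagonal entries of the Smith normal form of xI - A over ℚ[x]) are x, x(x + 1), each dividing the next. The characteristic polynomial is their product, x^2(x + 1).

The rational canonical form is the block-diagonal matrix of companion matrices C(f_i):
R = [[0, 0, 0], [0, 0, 0], [0, 1, -1]].

R = [[0, 0, 0], [0, 0, 0], [0, 1, -1]]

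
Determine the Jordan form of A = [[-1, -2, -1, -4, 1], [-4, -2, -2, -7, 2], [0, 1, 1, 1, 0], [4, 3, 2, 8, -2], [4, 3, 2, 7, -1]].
J = [[1, 1, 0, 0, 0], [0, 1, 0, 0, 0], [0, 0, 1, 1, 0], [0, 0, 0, 1, 0], [0, 0, 0, 0, 1]]

The characteristic polynomial is det(xI - A) = (x - 1)^5, so the eigenvalues are 1 (algebraic multiplicity 5).

For λ = 1: rank(A - I) = 2, rank((A - I)^2) = 0. The eigenspace has dimension 5 - 2 = 3, so there are 3 Jordan blocks; the rank sequence gives block sizes [2, 2, 1].

Assembling the blocks gives the Jordan form J above.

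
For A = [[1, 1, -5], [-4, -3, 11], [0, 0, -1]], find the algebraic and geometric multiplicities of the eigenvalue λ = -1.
The characteristic polynomial is (x + 1)^3, so the factor x + 1 appears with exponent 3: the algebraic multiplicity is 3.

rank(A + I) = 2, so the eigenspace has dimension 3 - 2 = 1: the geometric multiplicity is 1.

Since 1 < 3, A is not diagonalizable.

algebraic multiplicity 3, geometric multiplicity 1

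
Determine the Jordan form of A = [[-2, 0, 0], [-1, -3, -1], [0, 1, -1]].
J = [[-2, 1, 0], [0, -2, 1], [0, 0, -2]]

The characteristic polynomial is det(xI - A) = (x + 2)^3, so the eigenvalues are -2 (algebraic multiplicity 3).

For λ = -2: rank(A + 2I) = 2, rank((A + 2I)^2) = 1, rank((A + 2I)^3) = 0. The eigenspace has dimension 3 - 2 = 1, so there is 1 Jordan block; the rank sequence gives block sizes [3].

Assembling the blocks gives the Jordan form J above.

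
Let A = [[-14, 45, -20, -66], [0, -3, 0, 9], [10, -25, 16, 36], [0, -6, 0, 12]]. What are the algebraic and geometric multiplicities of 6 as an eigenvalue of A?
algebraic multiplicity 2, geometric multiplicity 1

The characteristic polynomial is (x - 6)^2(x - 3)(x + 4), so the factor x - 6 appears with exponent 2: the algebraic multiplicity is 2.

rank(A - 6I) = 3, so the eigenspace has dimension 4 - 3 = 1: the geometric multiplicity is 1.

Since 1 < 2, A is not diagonalizable.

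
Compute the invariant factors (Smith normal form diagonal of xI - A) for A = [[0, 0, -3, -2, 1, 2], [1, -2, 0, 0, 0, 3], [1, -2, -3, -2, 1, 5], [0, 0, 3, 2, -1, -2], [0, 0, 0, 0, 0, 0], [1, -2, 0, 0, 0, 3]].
The Jordan structure of A has elementary divisors x^3, x, x, x. Arranging the block sizes at each eigenvalue in decreasing order and taking row products gives the invariant factors.

Invariant factors (smallest first, each dividing the next): x, x, x, x^3.

Check: the last factor x^3 is the minimal polynomial, and the product x^6 is the characteristic polynomial.

x, x, x, x^3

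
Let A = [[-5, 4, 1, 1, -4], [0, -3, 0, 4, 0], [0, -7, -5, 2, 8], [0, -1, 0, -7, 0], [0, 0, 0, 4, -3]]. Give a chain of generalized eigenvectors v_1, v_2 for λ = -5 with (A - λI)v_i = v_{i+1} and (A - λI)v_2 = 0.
We seek v_1 ∈ ker((A + 5I)^2) \ ker(A + 5I), then set v_{i+1} = (A + 5I) v_i.

One such chain is v_1 = [[0, -2, 0, 1, -2]]^T, v_2 = [[1, 0, 0, 0, 0]]^T. Check: (A + 5I) v_2 = [[0, 0, 0, 0, 0]]^T = 0.

v_1 = [[0, -2, 0, 1, -2]]^T, v_2 = [[1, 0, 0, 0, 0]]^T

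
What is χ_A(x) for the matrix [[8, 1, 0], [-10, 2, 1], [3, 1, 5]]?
xI - A = [[x - 8, -1, 0], [10, x - 2, -1], [-3, -1, x - 5]].

Expanding det(xI - A) along the first row:
det(xI - A) = + (x - 8)·det([[x - 2, -1], [-1, x - 5]]) - (-1)·det([[10, -1], [-3, x - 5]]) + (0)·det([[10, x - 2], [-3, -1]]).

Evaluating gives χ_A(x) = x^3 - 15x^2 + 75x - 125 = (x - 5)^3.

χ_A(x) = (x - 5)^3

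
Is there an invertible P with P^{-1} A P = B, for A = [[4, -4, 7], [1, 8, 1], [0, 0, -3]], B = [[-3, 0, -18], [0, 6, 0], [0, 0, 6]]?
Both have characteristic polynomial (x - 6)^2(x + 3), but the minimal polynomial of A is (x - 6)^2(x + 3) while the minimal polynomial of B is (x - 6)(x + 3). The minimal polynomial is a similarity invariant, so A and B are not similar.

No.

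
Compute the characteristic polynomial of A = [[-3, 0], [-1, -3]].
χ_A(x) = (x + 3)^2

xI - A = [[x + 3, 0], [1, x + 3]].

Expanding det(xI - A) along the first row:
det(xI - A) = + (x + 3)·det([[x + 3]]) - (0)·det([[1]]).

Evaluating gives χ_A(x) = x^2 + 6x + 9 = (x + 3)^2.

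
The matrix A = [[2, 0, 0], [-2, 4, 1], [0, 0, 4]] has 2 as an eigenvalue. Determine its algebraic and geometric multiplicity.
algebraic multiplicity 1, geometric multiplicity 1

The characteristic polynomial is (x - 4)^2(x - 2), so the factor x - 2 appears with exponent 1: the algebraic multiplicity is 1.

rank(A - 2I) = 2, so the eigenspace has dimension 3 - 2 = 1: the geometric multiplicity is 1.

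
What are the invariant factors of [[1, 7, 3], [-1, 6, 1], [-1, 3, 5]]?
(x - 4)^3

The Jordan structure of A has elementary divisors (x - 4)^3. Arranging the block sizes at each eigenvalue in decreasing order and taking row products gives the invariant factors.

Invariant factors (smallest first, each dividing the next): (x - 4)^3.

Check: the last factor (x - 4)^3 is the minimal polynomial, and the product (x - 4)^3 is the characteristic polynomial.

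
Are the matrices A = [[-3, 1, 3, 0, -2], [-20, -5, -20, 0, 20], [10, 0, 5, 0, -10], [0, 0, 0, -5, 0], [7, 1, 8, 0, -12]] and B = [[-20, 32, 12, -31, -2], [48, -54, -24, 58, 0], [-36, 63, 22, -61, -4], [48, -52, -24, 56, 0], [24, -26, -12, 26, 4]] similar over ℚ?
trace(A) = -20 but trace(B) = 8. The trace is a similarity invariant, so A and B are not similar.

No.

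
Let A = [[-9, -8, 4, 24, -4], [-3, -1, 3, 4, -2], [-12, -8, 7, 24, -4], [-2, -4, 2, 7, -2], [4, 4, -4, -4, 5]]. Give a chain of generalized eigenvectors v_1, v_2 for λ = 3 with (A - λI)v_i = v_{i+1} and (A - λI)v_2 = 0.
v_1 = [[-2, -1, -1, -1, 1]]^T, v_2 = [[0, 1, 0, 0, -2]]^T

We seek v_1 ∈ ker((A - 3I)^2) \ ker(A - 3I), then set v_{i+1} = (A - 3I) v_i.

One such chain is v_1 = [[-2, -1, -1, -1, 1]]^T, v_2 = [[0, 1, 0, 0, -2]]^T. Check: (A - 3I) v_2 = [[0, 0, 0, 0, 0]]^T = 0.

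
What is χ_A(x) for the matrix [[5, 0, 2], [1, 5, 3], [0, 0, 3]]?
χ_A(x) = (x - 5)^2(x - 3)

xI - A = [[x - 5, 0, -2], [-1, x - 5, -3], [0, 0, x - 3]].

Expanding det(xI - A) along the first row:
det(xI - A) = + (x - 5)·det([[x - 5, -3], [0, x - 3]]) - (0)·det([[-1, -3], [0, x - 3]]) + (-2)·det([[-1, x - 5], [0, 0]]).

Evaluating gives χ_A(x) = x^3 - 13x^2 + 55x - 75 = (x - 5)^2(x - 3).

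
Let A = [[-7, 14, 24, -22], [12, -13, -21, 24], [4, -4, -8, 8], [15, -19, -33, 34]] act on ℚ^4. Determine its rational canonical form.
The invariant factors of A (the non-unit diagonal entries of the Smith normal form of xI - A over ℚ[x]) are (x - 4)(x + 1), (x - 4)(x + 1), each dividing the next. The characteristic polynomial is their product, (x - 4)^2(x + 1)^2.

The rational canonical form is the block-diagonal matrix of companion matrices C(f_i):
R = [[0, 4, 0, 0], [1, 3, 0, 0], [0, 0, 0, 4], [0, 0, 1, 3]].

R = [[0, 4, 0, 0], [1, 3, 0, 0], [0, 0, 0, 4], [0, 0, 1, 3]]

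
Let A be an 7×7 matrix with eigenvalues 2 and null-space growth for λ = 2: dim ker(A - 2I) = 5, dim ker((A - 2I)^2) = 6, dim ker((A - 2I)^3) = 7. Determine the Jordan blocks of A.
Jordan blocks: (2, 3), (2, 1), (2, 1), (2, 1), (2, 1)

λ = 2: successive nullity increments [5, 1, 1] count blocks of size ≥ k; block sizes are [3, 1, 1, 1, 1].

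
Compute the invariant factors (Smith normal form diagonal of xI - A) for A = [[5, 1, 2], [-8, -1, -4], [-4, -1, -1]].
x - 1, (x - 1)^2

The Jordan structure of A has elementary divisors (x - 1)^2, (x - 1). Arranging the block sizes at each eigenvalue in decreasing order and taking row products gives the invariant factors.

Invariant factors (smallest first, each dividing the next): x - 1, (x - 1)^2.

Check: the last factor (x - 1)^2 is the minimal polynomial, and the product (x - 1)^3 is the characteristic polynomial.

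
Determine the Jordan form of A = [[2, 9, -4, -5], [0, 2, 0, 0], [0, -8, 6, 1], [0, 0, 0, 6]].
The characteristic polynomial is det(xI - A) = (x - 6)^2(x - 2)^2, so the eigenvalues are 2 (algebraic multiplicity 2), 6 (algebraic multiplicity 2).

For λ = 2: rank(A - 2I) = 3, rank((A - 2I)^2) = 2. The eigenspace has dimension 4 - 3 = 1, so there is 1 Jordan block; the rank sequence gives block sizes [2].

For λ = 6: rank(A - 6I) = 3, rank((A - 6I)^2) = 2. The eigenspace has dimension 4 - 3 = 1, so there is 1 Jordan block; the rank sequence gives block sizes [2].

Assembling the blocks gives the Jordan form J above.

J = [[2, 1, 0, 0], [0, 2, 0, 0], [0, 0, 6, 1], [0, 0, 0, 6]]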